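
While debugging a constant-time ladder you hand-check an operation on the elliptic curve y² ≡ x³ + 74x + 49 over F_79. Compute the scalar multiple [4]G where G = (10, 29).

Repeated addition: build up to 4G.
2G: tangent at (10, 29): λ = (3·10² + 74)/(2·29) ≡ 58/58. 58⁻¹ ≡ 15 (mod 79), so λ ≡ 58·15 ≡ 1.
  x = λ² - 10 - 10 = 1 - 20 ≡ 60; y = λ·(10 - 60) - 29 ≡ 0. → (60, 0)
3G: (60, 0) + (10, 29). λ = (29 - 0)/(10 - 60) ≡ 29/29 mod 79. 29⁻¹ ≡ 30 (mod 79), so λ ≡ 1.
  x = λ² - 60 - 10 = 1 - 70 ≡ 10; y = λ·(60 - 10) - 0 ≡ 50. → (10, 50)
4G: (10, 50) + (10, 29): same x and y₁ ≡ -y₂, so the sum is the point at infinity.

O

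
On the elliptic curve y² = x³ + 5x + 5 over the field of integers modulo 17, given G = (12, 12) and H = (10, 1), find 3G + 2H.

(8, 8)

First 3G:
Repeated addition: build up to 3G.
2G: tangent at (12, 12): λ = (3·12² + 5)/(2·12) ≡ 12/7. 7⁻¹ ≡ 5 (mod 17), so λ ≡ 12·5 ≡ 9.
  x = λ² - 12 - 12 = 81 - 24 ≡ 6; y = λ·(12 - 6) - 12 ≡ 8. → (6, 8)
3G: (6, 8) + (12, 12). λ = (12 - 8)/(12 - 6) ≡ 4/6 mod 17. 6⁻¹ ≡ 3 (mod 17), so λ ≡ 12.
  x = λ² - 6 - 12 = 144 - 18 ≡ 7; y = λ·(6 - 7) - 8 ≡ 14. → (7, 14)
3G = (7, 14).
Next 2H:
Repeated addition: build up to 2H.
2H: tangent at (10, 1): λ = (3·10² + 5)/(2·1) ≡ 16/2. 2⁻¹ ≡ 9 (mod 17), so λ ≡ 16·9 ≡ 8.
  x = λ² - 10 - 10 = 64 - 20 ≡ 10; y = λ·(10 - 10) - 1 ≡ 16. → (10, 16)
2H = (10, 16).
Finally 3G + 2H:
(7, 14) + (10, 16). λ = (16 - 14)/(10 - 7) ≡ 2/3 mod 17. 3⁻¹ ≡ 6 (mod 17), so λ ≡ 12.
  x = λ² - 7 - 10 = 144 - 17 ≡ 8; y = λ·(7 - 8) - 14 ≡ 8. → (8, 8)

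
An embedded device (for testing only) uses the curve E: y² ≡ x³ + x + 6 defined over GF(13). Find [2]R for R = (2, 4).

tangent at (2, 4): λ = (3·2² + 1)/(2·4) ≡ 0/8. 8⁻¹ ≡ 5 (mod 13) since 8·5 = 40 ≡ 1, so λ ≡ 0·5 ≡ 0.
  x = λ² - 2 - 2 = 0 - 4 ≡ 9; y = λ·(2 - 9) - 4 ≡ 9. → (9, 9)

(9, 9)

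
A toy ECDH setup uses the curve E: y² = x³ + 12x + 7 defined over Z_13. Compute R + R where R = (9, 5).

tangent at (9, 5): λ = (3·9² + 12)/(2·5) ≡ 8/10. 10⁻¹ ≡ 4 (mod 13) since 10·4 = 40 ≡ 1, so λ ≡ 8·4 ≡ 6.
  x = λ² - 9 - 9 = 36 - 18 ≡ 5; y = λ·(9 - 5) - 5 ≡ 6. → (5, 6)

(5, 6)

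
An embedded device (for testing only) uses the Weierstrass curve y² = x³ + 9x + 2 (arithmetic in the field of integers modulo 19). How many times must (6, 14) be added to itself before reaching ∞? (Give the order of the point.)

5

2P: tangent at (6, 14): λ = (3·6² + 9)/(2·14) ≡ 3/9. 9⁻¹ ≡ 17 (mod 19), so λ ≡ 3·17 ≡ 13.
  x = λ² - 6 - 6 = 169 - 12 ≡ 5; y = λ·(6 - 5) - 14 ≡ 18. → (5, 18)
3P: (5, 18) + (6, 14). λ = (14 - 18)/(6 - 5) ≡ 15/1 mod 19. 1⁻¹ ≡ 1 (mod 19), so λ ≡ 15.
  x = λ² - 5 - 6 = 225 - 11 ≡ 5; y = λ·(5 - 5) - 18 ≡ 1. → (5, 1)
4P: (5, 1) + (6, 14). λ = (14 - 1)/(6 - 5) ≡ 13/1 mod 19. 1⁻¹ ≡ 1 (mod 19) since 1·1 = 1 ≡ 1, so λ ≡ 13.
  x = λ² - 5 - 6 = 169 - 11 ≡ 6; y = λ·(5 - 6) - 1 ≡ 5. → (6, 5)
5P: (6, 5) + (6, 14): same x and y₁ ≡ -y₂, so the sum is ∞.
5P = ∞, so the order is 5.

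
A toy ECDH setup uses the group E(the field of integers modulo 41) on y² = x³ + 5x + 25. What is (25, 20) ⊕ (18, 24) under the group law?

(0, 36)

(25, 20) + (18, 24). λ = (24 - 20)/(18 - 25) ≡ 4/34 mod 41. 34⁻¹ ≡ 35 (mod 41), so λ ≡ 17.
  x = λ² - 25 - 18 = 289 - 43 ≡ 0; y = λ·(25 - 0) - 20 ≡ 36. → (0, 36)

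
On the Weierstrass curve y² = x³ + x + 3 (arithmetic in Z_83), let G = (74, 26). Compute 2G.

(41, 65)

tangent at (74, 26): λ = (3·74² + 1)/(2·26) ≡ 78/52. 52⁻¹ ≡ 8 (mod 83), so λ ≡ 78·8 ≡ 43.
  x = λ² - 74 - 74 = 1849 - 148 ≡ 41; y = λ·(74 - 41) - 26 ≡ 65. → (41, 65)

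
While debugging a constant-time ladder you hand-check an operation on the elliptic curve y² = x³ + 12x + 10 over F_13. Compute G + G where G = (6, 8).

tangent at (6, 8): λ = (3·6² + 12)/(2·8) ≡ 3/3. 3⁻¹ ≡ 9 (mod 13), so λ ≡ 3·9 ≡ 1.
  x = λ² - 6 - 6 = 1 - 12 ≡ 2; y = λ·(6 - 2) - 8 ≡ 9. → (2, 9)

(2, 9)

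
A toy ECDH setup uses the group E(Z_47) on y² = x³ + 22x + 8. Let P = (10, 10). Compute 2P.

(31, 42)

tangent at (10, 10): λ = (3·10² + 22)/(2·10) ≡ 40/20. 20⁻¹ ≡ 40 (mod 47) since 20·40 = 800 ≡ 1, so λ ≡ 40·40 ≡ 2.
  x = λ² - 10 - 10 = 4 - 20 ≡ 31; y = λ·(10 - 31) - 10 ≡ 42. → (31, 42)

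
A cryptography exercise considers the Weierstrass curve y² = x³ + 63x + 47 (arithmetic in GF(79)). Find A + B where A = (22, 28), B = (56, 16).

(26, 71)

(22, 28) + (56, 16). λ = (16 - 28)/(56 - 22) ≡ 67/34 mod 79. 34⁻¹ ≡ 7 (mod 79) since 34·7 = 238 ≡ 1, so λ ≡ 74.
  x = λ² - 22 - 56 = 5476 - 78 ≡ 26; y = λ·(22 - 26) - 28 ≡ 71. → (26, 71)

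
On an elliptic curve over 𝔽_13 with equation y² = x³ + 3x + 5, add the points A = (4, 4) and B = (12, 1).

(4, 4) + (12, 1). λ = (1 - 4)/(12 - 4) ≡ 10/8 mod 13. 8⁻¹ ≡ 5 (mod 13), so λ ≡ 11.
  x = λ² - 4 - 12 = 121 - 16 ≡ 1; y = λ·(4 - 1) - 4 ≡ 3. → (1, 3)

(1, 3)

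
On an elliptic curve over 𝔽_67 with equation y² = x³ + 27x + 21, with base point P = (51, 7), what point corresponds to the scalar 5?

Repeated addition: build up to 5P.
2P: tangent at (51, 7): λ = (3·51² + 27)/(2·7) ≡ 58/14. 14⁻¹ ≡ 24 (mod 67) since 14·24 = 336 ≡ 1, so λ ≡ 58·24 ≡ 52.
  x = λ² - 51 - 51 = 2704 - 102 ≡ 56; y = λ·(51 - 56) - 7 ≡ 1. → (56, 1)
3P: (56, 1) + (51, 7). λ = (7 - 1)/(51 - 56) ≡ 6/62 mod 67. 62⁻¹ ≡ 40 (mod 67) since 62·40 = 2480 ≡ 1, so λ ≡ 39.
  x = λ² - 56 - 51 = 1521 - 107 ≡ 7; y = λ·(56 - 7) - 1 ≡ 34. → (7, 34)
4P: (7, 34) + (51, 7). λ = (7 - 34)/(51 - 7) ≡ 40/44 mod 67. 44⁻¹ ≡ 32 (mod 67), so λ ≡ 7.
  x = λ² - 7 - 51 = 49 - 58 ≡ 58; y = λ·(7 - 58) - 34 ≡ 11. → (58, 11)
5P: (58, 11) + (51, 7). λ = (7 - 11)/(51 - 58) ≡ 63/60 mod 67. 60⁻¹ ≡ 19 (mod 67) since 60·19 = 1140 ≡ 1, so λ ≡ 58.
  x = λ² - 58 - 51 = 3364 - 109 ≡ 39; y = λ·(58 - 39) - 11 ≡ 19. → (39, 19)

(39, 19)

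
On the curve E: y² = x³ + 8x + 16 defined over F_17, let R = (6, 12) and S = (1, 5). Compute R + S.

(6, 12) + (1, 5). λ = (5 - 12)/(1 - 6) ≡ 10/12 mod 17. 12⁻¹ ≡ 10 (mod 17), so λ ≡ 15.
  x = λ² - 6 - 1 = 225 - 7 ≡ 14; y = λ·(6 - 14) - 12 ≡ 4. → (14, 4)

(14, 4)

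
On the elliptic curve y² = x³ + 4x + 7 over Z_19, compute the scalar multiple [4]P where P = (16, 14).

Double-and-add on 4 = (100)₂. Start with P = (16, 14) for the leading 1-bit.
double: tangent at (16, 14): λ = (3·16² + 4)/(2·14) ≡ 12/9. 9⁻¹ ≡ 17 (mod 19) since 9·17 = 153 ≡ 1, so λ ≡ 12·17 ≡ 14.
  x = λ² - 16 - 16 = 196 - 32 ≡ 12; y = λ·(16 - 12) - 14 ≡ 4. → (12, 4)
double: tangent at (12, 4): λ = (3·12² + 4)/(2·4) ≡ 18/8. 8⁻¹ ≡ 12 (mod 19), so λ ≡ 18·12 ≡ 7.
  x = λ² - 12 - 12 = 49 - 24 ≡ 6; y = λ·(12 - 6) - 4 ≡ 0. → (6, 0)

(6, 0)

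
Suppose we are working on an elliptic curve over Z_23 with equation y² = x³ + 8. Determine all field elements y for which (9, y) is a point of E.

1, 22

x³ + 0x + 8 = 737 ≡ 1 (mod 23).
Square roots of 1 mod 23: 1 and 22 (since 1² = 1 ≡ 1).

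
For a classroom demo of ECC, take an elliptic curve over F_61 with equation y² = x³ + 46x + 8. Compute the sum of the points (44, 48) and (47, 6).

(44, 48) + (47, 6). λ = (6 - 48)/(47 - 44) ≡ 19/3 mod 61. 3⁻¹ ≡ 41 (mod 61), so λ ≡ 47.
  x = λ² - 44 - 47 = 2209 - 91 ≡ 44; y = λ·(44 - 44) - 48 ≡ 13. → (44, 13)

(44, 13)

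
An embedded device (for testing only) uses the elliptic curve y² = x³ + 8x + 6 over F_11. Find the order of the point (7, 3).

9

2P: tangent at (7, 3): λ = (3·7² + 8)/(2·3) ≡ 1/6. 6⁻¹ ≡ 2 (mod 11), so λ ≡ 1·2 ≡ 2.
  x = λ² - 7 - 7 = 4 - 14 ≡ 1; y = λ·(7 - 1) - 3 ≡ 9. → (1, 9)
3P: (1, 9) + (7, 3). λ = (3 - 9)/(7 - 1) ≡ 5/6 mod 11. 6⁻¹ ≡ 2 (mod 11), so λ ≡ 10.
  x = λ² - 1 - 7 = 100 - 8 ≡ 4; y = λ·(1 - 4) - 9 ≡ 5. → (4, 5)
4P: (4, 5) + (7, 3). λ = (3 - 5)/(7 - 4) ≡ 9/3 mod 11. 3⁻¹ ≡ 4 (mod 11) since 3·4 = 12 ≡ 1, so λ ≡ 3.
  x = λ² - 4 - 7 = 9 - 11 ≡ 9; y = λ·(4 - 9) - 5 ≡ 2. → (9, 2)
5P: (9, 2) + (7, 3). λ = (3 - 2)/(7 - 9) ≡ 1/9 mod 11. 9⁻¹ ≡ 5 (mod 11), so λ ≡ 5.
  x = λ² - 9 - 7 = 25 - 16 ≡ 9; y = λ·(9 - 9) - 2 ≡ 9. → (9, 9)
6P: (9, 9) + (7, 3). λ = (3 - 9)/(7 - 9) ≡ 5/9 mod 11. 9⁻¹ ≡ 5 (mod 11), so λ ≡ 3.
  x = λ² - 9 - 7 = 9 - 16 ≡ 4; y = λ·(9 - 4) - 9 ≡ 6. → (4, 6)
7P: (4, 6) + (7, 3). λ = (3 - 6)/(7 - 4) ≡ 8/3 mod 11. 3⁻¹ ≡ 4 (mod 11), so λ ≡ 10.
  x = λ² - 4 - 7 = 100 - 11 ≡ 1; y = λ·(4 - 1) - 6 ≡ 2. → (1, 2)
8P: (1, 2) + (7, 3). λ = (3 - 2)/(7 - 1) ≡ 1/6 mod 11. 6⁻¹ ≡ 2 (mod 11), so λ ≡ 2.
  x = λ² - 1 - 7 = 4 - 8 ≡ 7; y = λ·(1 - 7) - 2 ≡ 8. → (7, 8)
9P: (7, 8) + (7, 3): same x and y₁ ≡ -y₂, so the sum is O.
9P = O, so the order is 9.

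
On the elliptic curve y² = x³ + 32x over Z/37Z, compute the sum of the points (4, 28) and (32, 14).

(4, 28) + (32, 14). λ = (14 - 28)/(32 - 4) ≡ 23/28 mod 37. 28⁻¹ ≡ 4 (mod 37), so λ ≡ 18.
  x = λ² - 4 - 32 = 324 - 36 ≡ 29; y = λ·(4 - 29) - 28 ≡ 3. → (29, 3)

(29, 3)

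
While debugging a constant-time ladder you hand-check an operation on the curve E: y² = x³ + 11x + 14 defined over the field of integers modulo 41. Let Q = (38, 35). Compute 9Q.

(4, 9)

Repeated addition: build up to 9Q.
2Q: tangent at (38, 35): λ = (3·38² + 11)/(2·35) ≡ 38/29. 29⁻¹ ≡ 17 (mod 41), so λ ≡ 38·17 ≡ 31.
  x = λ² - 38 - 38 = 961 - 76 ≡ 24; y = λ·(38 - 24) - 35 ≡ 30. → (24, 30)
3Q: (24, 30) + (38, 35). λ = (35 - 30)/(38 - 24) ≡ 5/14 mod 41. 14⁻¹ ≡ 3 (mod 41) since 14·3 = 42 ≡ 1, so λ ≡ 15.
  x = λ² - 24 - 38 = 225 - 62 ≡ 40; y = λ·(24 - 40) - 30 ≡ 17. → (40, 17)
4Q: (40, 17) + (38, 35). λ = (35 - 17)/(38 - 40) ≡ 18/39 mod 41. 39⁻¹ ≡ 20 (mod 41), so λ ≡ 32.
  x = λ² - 40 - 38 = 1024 - 78 ≡ 3; y = λ·(40 - 3) - 17 ≡ 19. → (3, 19)
5Q: (3, 19) + (38, 35). λ = (35 - 19)/(38 - 3) ≡ 16/35 mod 41. 35⁻¹ ≡ 34 (mod 41) since 35·34 = 1190 ≡ 1, so λ ≡ 11.
  x = λ² - 3 - 38 = 121 - 41 ≡ 39; y = λ·(3 - 39) - 19 ≡ 36. → (39, 36)
6Q: (39, 36) + (38, 35). λ = (35 - 36)/(38 - 39) ≡ 40/40 mod 41. 40⁻¹ ≡ 40 (mod 41), so λ ≡ 1.
  x = λ² - 39 - 38 = 1 - 77 ≡ 6; y = λ·(39 - 6) - 36 ≡ 38. → (6, 38)
7Q: (6, 38) + (38, 35). λ = (35 - 38)/(38 - 6) ≡ 38/32 mod 41. 32⁻¹ ≡ 9 (mod 41), so λ ≡ 14.
  x = λ² - 6 - 38 = 196 - 44 ≡ 29; y = λ·(6 - 29) - 38 ≡ 9. → (29, 9)
8Q: (29, 9) + (38, 35). λ = (35 - 9)/(38 - 29) ≡ 26/9 mod 41. 9⁻¹ ≡ 32 (mod 41), so λ ≡ 12.
  x = λ² - 29 - 38 = 144 - 67 ≡ 36; y = λ·(29 - 36) - 9 ≡ 30. → (36, 30)
9Q: (36, 30) + (38, 35). λ = (35 - 30)/(38 - 36) ≡ 5/2 mod 41. 2⁻¹ ≡ 21 (mod 41) since 2·21 = 42 ≡ 1, so λ ≡ 23.
  x = λ² - 36 - 38 = 529 - 74 ≡ 4; y = λ·(36 - 4) - 30 ≡ 9. → (4, 9)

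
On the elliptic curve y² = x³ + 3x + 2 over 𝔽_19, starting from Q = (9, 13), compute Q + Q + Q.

Repeated addition: build up to 3Q.
2Q: tangent at (9, 13): λ = (3·9² + 3)/(2·13) ≡ 18/7. 7⁻¹ ≡ 11 (mod 19), so λ ≡ 18·11 ≡ 8.
  x = λ² - 9 - 9 = 64 - 18 ≡ 8; y = λ·(9 - 8) - 13 ≡ 14. → (8, 14)
3Q: (8, 14) + (9, 13). λ = (13 - 14)/(9 - 8) ≡ 18/1 mod 19. 1⁻¹ ≡ 1 (mod 19), so λ ≡ 18.
  x = λ² - 8 - 9 = 324 - 17 ≡ 3; y = λ·(8 - 3) - 14 ≡ 0. → (3, 0)

(3, 0)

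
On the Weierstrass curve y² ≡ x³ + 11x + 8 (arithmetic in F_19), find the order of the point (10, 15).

2P: tangent at (10, 15): λ = (3·10² + 11)/(2·15) ≡ 7/11. 11⁻¹ ≡ 7 (mod 19) since 11·7 = 77 ≡ 1, so λ ≡ 7·7 ≡ 11.
  x = λ² - 10 - 10 = 121 - 20 ≡ 6; y = λ·(10 - 6) - 15 ≡ 10. → (6, 10)
3P: (6, 10) + (10, 15). λ = (15 - 10)/(10 - 6) ≡ 5/4 mod 19. 4⁻¹ ≡ 5 (mod 19), so λ ≡ 6.
  x = λ² - 6 - 10 = 36 - 16 ≡ 1; y = λ·(6 - 1) - 10 ≡ 1. → (1, 1)
4P: (1, 1) + (10, 15). λ = (15 - 1)/(10 - 1) ≡ 14/9 mod 19. 9⁻¹ ≡ 17 (mod 19) since 9·17 = 153 ≡ 1, so λ ≡ 10.
  x = λ² - 1 - 10 = 100 - 11 ≡ 13; y = λ·(1 - 13) - 1 ≡ 12. → (13, 12)
5P: (13, 12) + (10, 15). λ = (15 - 12)/(10 - 13) ≡ 3/16 mod 19. 16⁻¹ ≡ 6 (mod 19) since 16·6 = 96 ≡ 1, so λ ≡ 18.
  x = λ² - 13 - 10 = 324 - 23 ≡ 16; y = λ·(13 - 16) - 12 ≡ 10. → (16, 10)
6P: (16, 10) + (10, 15). λ = (15 - 10)/(10 - 16) ≡ 5/13 mod 19. 13⁻¹ ≡ 3 (mod 19) since 13·3 = 39 ≡ 1, so λ ≡ 15.
  x = λ² - 16 - 10 = 225 - 26 ≡ 9; y = λ·(16 - 9) - 10 ≡ 0. → (9, 0)
7P: (9, 0) + (10, 15). λ = (15 - 0)/(10 - 9) ≡ 15/1 mod 19. 1⁻¹ ≡ 1 (mod 19) since 1·1 = 1 ≡ 1, so λ ≡ 15.
  x = λ² - 9 - 10 = 225 - 19 ≡ 16; y = λ·(9 - 16) - 0 ≡ 9. → (16, 9)
8P: (16, 9) + (10, 15). λ = (15 - 9)/(10 - 16) ≡ 6/13 mod 19. 13⁻¹ ≡ 3 (mod 19) since 13·3 = 39 ≡ 1, so λ ≡ 18.
  x = λ² - 16 - 10 = 324 - 26 ≡ 13; y = λ·(16 - 13) - 9 ≡ 7. → (13, 7)
9P: (13, 7) + (10, 15). λ = (15 - 7)/(10 - 13) ≡ 8/16 mod 19. 16⁻¹ ≡ 6 (mod 19) since 16·6 = 96 ≡ 1, so λ ≡ 10.
  x = λ² - 13 - 10 = 100 - 23 ≡ 1; y = λ·(13 - 1) - 7 ≡ 18. → (1, 18)
10P: (1, 18) + (10, 15). λ = (15 - 18)/(10 - 1) ≡ 16/9 mod 19. 9⁻¹ ≡ 17 (mod 19), so λ ≡ 6.
  x = λ² - 1 - 10 = 36 - 11 ≡ 6; y = λ·(1 - 6) - 18 ≡ 9. → (6, 9)
11P: (6, 9) + (10, 15). λ = (15 - 9)/(10 - 6) ≡ 6/4 mod 19. 4⁻¹ ≡ 5 (mod 19) since 4·5 = 20 ≡ 1, so λ ≡ 11.
  x = λ² - 6 - 10 = 121 - 16 ≡ 10; y = λ·(6 - 10) - 9 ≡ 4. → (10, 4)
12P: (10, 4) + (10, 15): same x and y₁ ≡ -y₂, so the sum is O.
12P = O, so the order is 12.

12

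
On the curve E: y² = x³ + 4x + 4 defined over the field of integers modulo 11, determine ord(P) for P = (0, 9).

2P: tangent at (0, 9): λ = (3·0² + 4)/(2·9) ≡ 4/7. 7⁻¹ ≡ 8 (mod 11), so λ ≡ 4·8 ≡ 10.
  x = λ² - 0 - 0 = 100 - 0 ≡ 1; y = λ·(0 - 1) - 9 ≡ 3. → (1, 3)
3P: (1, 3) + (0, 9). λ = (9 - 3)/(0 - 1) ≡ 6/10 mod 11. 10⁻¹ ≡ 10 (mod 11), so λ ≡ 5.
  x = λ² - 1 - 0 = 25 - 1 ≡ 2; y = λ·(1 - 2) - 3 ≡ 3. → (2, 3)
4P: (2, 3) + (0, 9). λ = (9 - 3)/(0 - 2) ≡ 6/9 mod 11. 9⁻¹ ≡ 5 (mod 11) since 9·5 = 45 ≡ 1, so λ ≡ 8.
  x = λ² - 2 - 0 = 64 - 2 ≡ 7; y = λ·(2 - 7) - 3 ≡ 1. → (7, 1)
5P: (7, 1) + (0, 9). λ = (9 - 1)/(0 - 7) ≡ 8/4 mod 11. 4⁻¹ ≡ 3 (mod 11) since 4·3 = 12 ≡ 1, so λ ≡ 2.
  x = λ² - 7 - 0 = 4 - 7 ≡ 8; y = λ·(7 - 8) - 1 ≡ 8. → (8, 8)
6P: (8, 8) + (0, 9). λ = (9 - 8)/(0 - 8) ≡ 1/3 mod 11. 3⁻¹ ≡ 4 (mod 11) since 3·4 = 12 ≡ 1, so λ ≡ 4.
  x = λ² - 8 - 0 = 16 - 8 ≡ 8; y = λ·(8 - 8) - 8 ≡ 3. → (8, 3)
7P: (8, 3) + (0, 9). λ = (9 - 3)/(0 - 8) ≡ 6/3 mod 11. 3⁻¹ ≡ 4 (mod 11), so λ ≡ 2.
  x = λ² - 8 - 0 = 4 - 8 ≡ 7; y = λ·(8 - 7) - 3 ≡ 10. → (7, 10)
8P: (7, 10) + (0, 9). λ = (9 - 10)/(0 - 7) ≡ 10/4 mod 11. 4⁻¹ ≡ 3 (mod 11) since 4·3 = 12 ≡ 1, so λ ≡ 8.
  x = λ² - 7 - 0 = 64 - 7 ≡ 2; y = λ·(7 - 2) - 10 ≡ 8. → (2, 8)
9P: (2, 8) + (0, 9). λ = (9 - 8)/(0 - 2) ≡ 1/9 mod 11. 9⁻¹ ≡ 5 (mod 11) since 9·5 = 45 ≡ 1, so λ ≡ 5.
  x = λ² - 2 - 0 = 25 - 2 ≡ 1; y = λ·(2 - 1) - 8 ≡ 8. → (1, 8)
10P: (1, 8) + (0, 9). λ = (9 - 8)/(0 - 1) ≡ 1/10 mod 11. 10⁻¹ ≡ 10 (mod 11), so λ ≡ 10.
  x = λ² - 1 - 0 = 100 - 1 ≡ 0; y = λ·(1 - 0) - 8 ≡ 2. → (0, 2)
11P: (0, 2) + (0, 9): same x and y₁ ≡ -y₂, so the sum is ∞.
11P = ∞, so the order is 11.

11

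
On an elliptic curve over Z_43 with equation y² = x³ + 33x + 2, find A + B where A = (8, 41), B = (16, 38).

(1, 37)

(8, 41) + (16, 38). λ = (38 - 41)/(16 - 8) ≡ 40/8 mod 43. 8⁻¹ ≡ 27 (mod 43), so λ ≡ 5.
  x = λ² - 8 - 16 = 25 - 24 ≡ 1; y = λ·(8 - 1) - 41 ≡ 37. → (1, 37)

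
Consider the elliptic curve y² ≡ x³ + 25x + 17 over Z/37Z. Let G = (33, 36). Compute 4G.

Double-and-add on 4 = (100)₂. Start with G = (33, 36) for the leading 1-bit.
double: tangent at (33, 36): λ = (3·33² + 25)/(2·36) ≡ 36/35. 35⁻¹ ≡ 18 (mod 37), so λ ≡ 36·18 ≡ 19.
  x = λ² - 33 - 33 = 361 - 66 ≡ 36; y = λ·(33 - 36) - 36 ≡ 18. → (36, 18)
double: tangent at (36, 18): λ = (3·36² + 25)/(2·18) ≡ 28/36. 36⁻¹ ≡ 36 (mod 37), so λ ≡ 28·36 ≡ 9.
  x = λ² - 36 - 36 = 81 - 72 ≡ 9; y = λ·(36 - 9) - 18 ≡ 3. → (9, 3)

(9, 3)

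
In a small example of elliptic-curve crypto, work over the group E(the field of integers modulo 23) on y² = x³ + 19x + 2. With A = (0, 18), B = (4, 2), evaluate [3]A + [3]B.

(4, 2)

First 3A:
Repeated addition: build up to 3A.
2A: tangent at (0, 18): λ = (3·0² + 19)/(2·18) ≡ 19/13. 13⁻¹ ≡ 16 (mod 23) since 13·16 = 208 ≡ 1, so λ ≡ 19·16 ≡ 5.
  x = λ² - 0 - 0 = 25 - 0 ≡ 2; y = λ·(0 - 2) - 18 ≡ 18. → (2, 18)
3A: (2, 18) + (0, 18). λ = (18 - 18)/(0 - 2) ≡ 0/21 mod 23. 21⁻¹ ≡ 11 (mod 23), so λ ≡ 0.
  x = λ² - 2 - 0 = 0 - 2 ≡ 21; y = λ·(2 - 21) - 18 ≡ 5. → (21, 5)
3A = (21, 5).
Next 3B:
Repeated addition: build up to 3B.
2B: tangent at (4, 2): λ = (3·4² + 19)/(2·2) ≡ 21/4. 4⁻¹ ≡ 6 (mod 23) since 4·6 = 24 ≡ 1, so λ ≡ 21·6 ≡ 11.
  x = λ² - 4 - 4 = 121 - 8 ≡ 21; y = λ·(4 - 21) - 2 ≡ 18. → (21, 18)
3B: (21, 18) + (4, 2). λ = (2 - 18)/(4 - 21) ≡ 7/6 mod 23. 6⁻¹ ≡ 4 (mod 23), so λ ≡ 5.
  x = λ² - 21 - 4 = 25 - 25 ≡ 0; y = λ·(21 - 0) - 18 ≡ 18. → (0, 18)
3B = (0, 18).
Finally 3A + 3B:
(21, 5) + (0, 18). λ = (18 - 5)/(0 - 21) ≡ 13/2 mod 23. 2⁻¹ ≡ 12 (mod 23), so λ ≡ 18.
  x = λ² - 21 - 0 = 324 - 21 ≡ 4; y = λ·(21 - 4) - 5 ≡ 2. → (4, 2)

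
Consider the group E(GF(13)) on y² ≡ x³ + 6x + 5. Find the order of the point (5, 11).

12

2P: tangent at (5, 11): λ = (3·5² + 6)/(2·11) ≡ 3/9. 9⁻¹ ≡ 3 (mod 13), so λ ≡ 3·3 ≡ 9.
  x = λ² - 5 - 5 = 81 - 10 ≡ 6; y = λ·(5 - 6) - 11 ≡ 6. → (6, 6)
3P: (6, 6) + (5, 11). λ = (11 - 6)/(5 - 6) ≡ 5/12 mod 13. 12⁻¹ ≡ 12 (mod 13) since 12·12 = 144 ≡ 1, so λ ≡ 8.
  x = λ² - 6 - 5 = 64 - 11 ≡ 1; y = λ·(6 - 1) - 6 ≡ 8. → (1, 8)
4P: (1, 8) + (5, 11). λ = (11 - 8)/(5 - 1) ≡ 3/4 mod 13. 4⁻¹ ≡ 10 (mod 13) since 4·10 = 40 ≡ 1, so λ ≡ 4.
  x = λ² - 1 - 5 = 16 - 6 ≡ 10; y = λ·(1 - 10) - 8 ≡ 8. → (10, 8)
5P: (10, 8) + (5, 11). λ = (11 - 8)/(5 - 10) ≡ 3/8 mod 13. 8⁻¹ ≡ 5 (mod 13) since 8·5 = 40 ≡ 1, so λ ≡ 2.
  x = λ² - 10 - 5 = 4 - 15 ≡ 2; y = λ·(10 - 2) - 8 ≡ 8. → (2, 8)
6P: (2, 8) + (5, 11). λ = (11 - 8)/(5 - 2) ≡ 3/3 mod 13. 3⁻¹ ≡ 9 (mod 13), so λ ≡ 1.
  x = λ² - 2 - 5 = 1 - 7 ≡ 7; y = λ·(2 - 7) - 8 ≡ 0. → (7, 0)
7P: (7, 0) + (5, 11). λ = (11 - 0)/(5 - 7) ≡ 11/11 mod 13. 11⁻¹ ≡ 6 (mod 13) since 11·6 = 66 ≡ 1, so λ ≡ 1.
  x = λ² - 7 - 5 = 1 - 12 ≡ 2; y = λ·(7 - 2) - 0 ≡ 5. → (2, 5)
8P: (2, 5) + (5, 11). λ = (11 - 5)/(5 - 2) ≡ 6/3 mod 13. 3⁻¹ ≡ 9 (mod 13), so λ ≡ 2.
  x = λ² - 2 - 5 = 4 - 7 ≡ 10; y = λ·(2 - 10) - 5 ≡ 5. → (10, 5)
9P: (10, 5) + (5, 11). λ = (11 - 5)/(5 - 10) ≡ 6/8 mod 13. 8⁻¹ ≡ 5 (mod 13), so λ ≡ 4.
  x = λ² - 10 - 5 = 16 - 15 ≡ 1; y = λ·(10 - 1) - 5 ≡ 5. → (1, 5)
10P: (1, 5) + (5, 11). λ = (11 - 5)/(5 - 1) ≡ 6/4 mod 13. 4⁻¹ ≡ 10 (mod 13) since 4·10 = 40 ≡ 1, so λ ≡ 8.
  x = λ² - 1 - 5 = 64 - 6 ≡ 6; y = λ·(1 - 6) - 5 ≡ 7. → (6, 7)
11P: (6, 7) + (5, 11). λ = (11 - 7)/(5 - 6) ≡ 4/12 mod 13. 12⁻¹ ≡ 12 (mod 13) since 12·12 = 144 ≡ 1, so λ ≡ 9.
  x = λ² - 6 - 5 = 81 - 11 ≡ 5; y = λ·(6 - 5) - 7 ≡ 2. → (5, 2)
12P: (5, 2) + (5, 11): same x and y₁ ≡ -y₂, so the sum is 𝒪.
12P = 𝒪, so the order is 12.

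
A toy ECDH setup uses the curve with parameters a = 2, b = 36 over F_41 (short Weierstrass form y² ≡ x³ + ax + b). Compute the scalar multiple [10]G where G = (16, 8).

(23, 21)

Double-and-add on 10 = (1010)₂. Start with G = (16, 8) for the leading 1-bit.
double: tangent at (16, 8): λ = (3·16² + 2)/(2·8) ≡ 32/16. 16⁻¹ ≡ 18 (mod 41), so λ ≡ 32·18 ≡ 2.
  x = λ² - 16 - 16 = 4 - 32 ≡ 13; y = λ·(16 - 13) - 8 ≡ 39. → (13, 39)
double: tangent at (13, 39): λ = (3·13² + 2)/(2·39) ≡ 17/37. 37⁻¹ ≡ 10 (mod 41), so λ ≡ 17·10 ≡ 6.
  x = λ² - 13 - 13 = 36 - 26 ≡ 10; y = λ·(13 - 10) - 39 ≡ 20. → (10, 20)
add G: (10, 20) + (16, 8). λ = (8 - 20)/(16 - 10) ≡ 29/6 mod 41. 6⁻¹ ≡ 7 (mod 41), so λ ≡ 39.
  x = λ² - 10 - 16 = 1521 - 26 ≡ 19; y = λ·(10 - 19) - 20 ≡ 39. → (19, 39)
double: tangent at (19, 39): λ = (3·19² + 2)/(2·39) ≡ 19/37. 37⁻¹ ≡ 10 (mod 41), so λ ≡ 19·10 ≡ 26.
  x = λ² - 19 - 19 = 676 - 38 ≡ 23; y = λ·(19 - 23) - 39 ≡ 21. → (23, 21)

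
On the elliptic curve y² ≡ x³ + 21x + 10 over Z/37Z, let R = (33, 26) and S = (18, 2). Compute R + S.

(30, 1)

(33, 26) + (18, 2). λ = (2 - 26)/(18 - 33) ≡ 13/22 mod 37. 22⁻¹ ≡ 32 (mod 37), so λ ≡ 9.
  x = λ² - 33 - 18 = 81 - 51 ≡ 30; y = λ·(33 - 30) - 26 ≡ 1. → (30, 1)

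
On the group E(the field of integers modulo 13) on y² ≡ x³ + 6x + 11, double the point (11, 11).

tangent at (11, 11): λ = (3·11² + 6)/(2·11) ≡ 5/9. 9⁻¹ ≡ 3 (mod 13) since 9·3 = 27 ≡ 1, so λ ≡ 5·3 ≡ 2.
  x = λ² - 11 - 11 = 4 - 22 ≡ 8; y = λ·(11 - 8) - 11 ≡ 8. → (8, 8)

(8, 8)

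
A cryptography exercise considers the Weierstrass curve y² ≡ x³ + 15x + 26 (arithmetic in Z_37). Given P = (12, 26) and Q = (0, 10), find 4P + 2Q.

First 4P:
Repeated addition: build up to 4P.
2P: tangent at (12, 26): λ = (3·12² + 15)/(2·26) ≡ 3/15. 15⁻¹ ≡ 5 (mod 37), so λ ≡ 3·5 ≡ 15.
  x = λ² - 12 - 12 = 225 - 24 ≡ 16; y = λ·(12 - 16) - 26 ≡ 25. → (16, 25)
3P: (16, 25) + (12, 26). λ = (26 - 25)/(12 - 16) ≡ 1/33 mod 37. 33⁻¹ ≡ 9 (mod 37), so λ ≡ 9.
  x = λ² - 16 - 12 = 81 - 28 ≡ 16; y = λ·(16 - 16) - 25 ≡ 12. → (16, 12)
4P: (16, 12) + (12, 26). λ = (26 - 12)/(12 - 16) ≡ 14/33 mod 37. 33⁻¹ ≡ 9 (mod 37) since 33·9 = 297 ≡ 1, so λ ≡ 15.
  x = λ² - 16 - 12 = 225 - 28 ≡ 12; y = λ·(16 - 12) - 12 ≡ 11. → (12, 11)
4P = (12, 11).
Next 2Q:
Repeated addition: build up to 2Q.
2Q: tangent at (0, 10): λ = (3·0² + 15)/(2·10) ≡ 15/20. 20⁻¹ ≡ 13 (mod 37), so λ ≡ 15·13 ≡ 10.
  x = λ² - 0 - 0 = 100 - 0 ≡ 26; y = λ·(0 - 26) - 10 ≡ 26. → (26, 26)
2Q = (26, 26).
Finally 4P + 2Q:
(12, 11) + (26, 26). λ = (26 - 11)/(26 - 12) ≡ 15/14 mod 37. 14⁻¹ ≡ 8 (mod 37), so λ ≡ 9.
  x = λ² - 12 - 26 = 81 - 38 ≡ 6; y = λ·(12 - 6) - 11 ≡ 6. → (6, 6)

(6, 6)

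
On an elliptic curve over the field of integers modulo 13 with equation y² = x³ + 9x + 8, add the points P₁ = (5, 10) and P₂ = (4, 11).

(5, 10) + (4, 11). λ = (11 - 10)/(4 - 5) ≡ 1/12 mod 13. 12⁻¹ ≡ 12 (mod 13), so λ ≡ 12.
  x = λ² - 5 - 4 = 144 - 9 ≡ 5; y = λ·(5 - 5) - 10 ≡ 3. → (5, 3)

(5, 3)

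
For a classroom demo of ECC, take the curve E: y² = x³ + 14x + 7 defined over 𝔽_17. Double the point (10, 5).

tangent at (10, 5): λ = (3·10² + 14)/(2·5) ≡ 8/10. 10⁻¹ ≡ 12 (mod 17) since 10·12 = 120 ≡ 1, so λ ≡ 8·12 ≡ 11.
  x = λ² - 10 - 10 = 121 - 20 ≡ 16; y = λ·(10 - 16) - 5 ≡ 14. → (16, 14)

(16, 14)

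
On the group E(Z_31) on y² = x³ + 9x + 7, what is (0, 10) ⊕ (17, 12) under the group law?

(2, 8)

(0, 10) + (17, 12). λ = (12 - 10)/(17 - 0) ≡ 2/17 mod 31. 17⁻¹ ≡ 11 (mod 31), so λ ≡ 22.
  x = λ² - 0 - 17 = 484 - 17 ≡ 2; y = λ·(0 - 2) - 10 ≡ 8. → (2, 8)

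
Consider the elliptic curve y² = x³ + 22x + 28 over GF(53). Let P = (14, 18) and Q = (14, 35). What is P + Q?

O

The two points share x = 14 and their y-coordinates satisfy 18 + 35 ≡ 0 (mod 53), so they are inverses. Their sum is 𝒪.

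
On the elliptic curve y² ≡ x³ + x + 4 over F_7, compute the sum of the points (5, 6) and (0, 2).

(5, 6) + (0, 2). λ = (2 - 6)/(0 - 5) ≡ 3/2 mod 7. 2⁻¹ ≡ 4 (mod 7) since 2·4 = 8 ≡ 1, so λ ≡ 5.
  x = λ² - 5 - 0 = 25 - 5 ≡ 6; y = λ·(5 - 6) - 6 ≡ 3. → (6, 3)

(6, 3)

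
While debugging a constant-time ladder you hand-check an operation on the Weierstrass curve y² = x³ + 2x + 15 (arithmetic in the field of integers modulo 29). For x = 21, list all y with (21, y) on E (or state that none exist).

3, 26

x³ + 2x + 15 = 9318 ≡ 9 (mod 29).
Square roots of 9 mod 29: 3 and 26 (since 3² = 9 ≡ 9).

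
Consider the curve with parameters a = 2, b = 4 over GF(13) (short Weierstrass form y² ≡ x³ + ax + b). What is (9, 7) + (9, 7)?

(12, 12)

tangent at (9, 7): λ = (3·9² + 2)/(2·7) ≡ 11/1. 1⁻¹ ≡ 1 (mod 13), so λ ≡ 11·1 ≡ 11.
  x = λ² - 9 - 9 = 121 - 18 ≡ 12; y = λ·(9 - 12) - 7 ≡ 12. → (12, 12)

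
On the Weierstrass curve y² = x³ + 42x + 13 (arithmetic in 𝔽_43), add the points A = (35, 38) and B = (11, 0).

(1, 23)

(35, 38) + (11, 0). λ = (0 - 38)/(11 - 35) ≡ 5/19 mod 43. 19⁻¹ ≡ 34 (mod 43), so λ ≡ 41.
  x = λ² - 35 - 11 = 1681 - 46 ≡ 1; y = λ·(35 - 1) - 38 ≡ 23. → (1, 23)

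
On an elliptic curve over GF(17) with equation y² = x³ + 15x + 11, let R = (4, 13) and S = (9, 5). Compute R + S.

(12, 10)

(4, 13) + (9, 5). λ = (5 - 13)/(9 - 4) ≡ 9/5 mod 17. 5⁻¹ ≡ 7 (mod 17), so λ ≡ 12.
  x = λ² - 4 - 9 = 144 - 13 ≡ 12; y = λ·(4 - 12) - 13 ≡ 10. → (12, 10)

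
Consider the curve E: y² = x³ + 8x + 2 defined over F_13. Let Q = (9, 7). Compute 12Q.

(11, 11)

Double-and-add on 12 = (1100)₂. Start with Q = (9, 7) for the leading 1-bit.
double: tangent at (9, 7): λ = (3·9² + 8)/(2·7) ≡ 4/1. 1⁻¹ ≡ 1 (mod 13) since 1·1 = 1 ≡ 1, so λ ≡ 4·1 ≡ 4.
  x = λ² - 9 - 9 = 16 - 18 ≡ 11; y = λ·(9 - 11) - 7 ≡ 11. → (11, 11)
add Q: (11, 11) + (9, 7). λ = (7 - 11)/(9 - 11) ≡ 9/11 mod 13. 11⁻¹ ≡ 6 (mod 13), so λ ≡ 2.
  x = λ² - 11 - 9 = 4 - 20 ≡ 10; y = λ·(11 - 10) - 11 ≡ 4. → (10, 4)
double: tangent at (10, 4): λ = (3·10² + 8)/(2·4) ≡ 9/8. 8⁻¹ ≡ 5 (mod 13), so λ ≡ 9·5 ≡ 6.
  x = λ² - 10 - 10 = 36 - 20 ≡ 3; y = λ·(10 - 3) - 4 ≡ 12. → (3, 12)
double: tangent at (3, 12): λ = (3·3² + 8)/(2·12) ≡ 9/11. 11⁻¹ ≡ 6 (mod 13) since 11·6 = 66 ≡ 1, so λ ≡ 9·6 ≡ 2.
  x = λ² - 3 - 3 = 4 - 6 ≡ 11; y = λ·(3 - 11) - 12 ≡ 11. → (11, 11)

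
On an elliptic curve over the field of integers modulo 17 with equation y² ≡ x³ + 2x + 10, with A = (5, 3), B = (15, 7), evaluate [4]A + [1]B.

(6, 0)

First 4A:
Repeated addition: build up to 4A.
2A: tangent at (5, 3): λ = (3·5² + 2)/(2·3) ≡ 9/6. 6⁻¹ ≡ 3 (mod 17), so λ ≡ 9·3 ≡ 10.
  x = λ² - 5 - 5 = 100 - 10 ≡ 5; y = λ·(5 - 5) - 3 ≡ 14. → (5, 14)
3A: (5, 14) + (5, 3): same x and y₁ ≡ -y₂, so the sum is ∞.
4A: ∞ + (5, 3) = (5, 3) (identity).
4A = (5, 3).
Finally 4A + B:
(5, 3) + (15, 7). λ = (7 - 3)/(15 - 5) ≡ 4/10 mod 17. 10⁻¹ ≡ 12 (mod 17), so λ ≡ 14.
  x = λ² - 5 - 15 = 196 - 20 ≡ 6; y = λ·(5 - 6) - 3 ≡ 0. → (6, 0)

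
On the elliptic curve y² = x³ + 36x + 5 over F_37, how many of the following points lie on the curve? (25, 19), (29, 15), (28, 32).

(25, 19): 19² ≡ 28, rhs ≡ 28 → on.
(29, 15): 15² ≡ 3, rhs ≡ 19 → off.
(28, 32): 32² ≡ 25, rhs ≡ 25 → on.

2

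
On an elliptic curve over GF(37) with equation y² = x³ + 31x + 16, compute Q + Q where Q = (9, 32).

(12, 28)

tangent at (9, 32): λ = (3·9² + 31)/(2·32) ≡ 15/27. 27⁻¹ ≡ 11 (mod 37), so λ ≡ 15·11 ≡ 17.
  x = λ² - 9 - 9 = 289 - 18 ≡ 12; y = λ·(9 - 12) - 32 ≡ 28. → (12, 28)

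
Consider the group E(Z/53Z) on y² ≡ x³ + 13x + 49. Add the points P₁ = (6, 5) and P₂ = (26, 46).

(15, 11)

(6, 5) + (26, 46). λ = (46 - 5)/(26 - 6) ≡ 41/20 mod 53. 20⁻¹ ≡ 8 (mod 53), so λ ≡ 10.
  x = λ² - 6 - 26 = 100 - 32 ≡ 15; y = λ·(6 - 15) - 5 ≡ 11. → (15, 11)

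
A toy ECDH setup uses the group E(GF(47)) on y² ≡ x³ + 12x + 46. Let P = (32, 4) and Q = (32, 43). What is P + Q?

The two points share x = 32 and their y-coordinates satisfy 4 + 43 ≡ 0 (mod 47), so they are inverses. Their sum is O.

O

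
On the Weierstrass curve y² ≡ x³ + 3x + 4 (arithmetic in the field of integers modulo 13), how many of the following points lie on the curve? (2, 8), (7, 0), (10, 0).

(2, 8): 8² ≡ 12, rhs ≡ 5 → off.
(7, 0): 0² ≡ 0, rhs ≡ 4 → off.
(10, 0): 0² ≡ 0, rhs ≡ 7 → off.

0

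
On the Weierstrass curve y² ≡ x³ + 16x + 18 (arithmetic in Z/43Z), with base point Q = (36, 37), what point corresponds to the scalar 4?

Double-and-add on 4 = (100)₂. Start with Q = (36, 37) for the leading 1-bit.
double: tangent at (36, 37): λ = (3·36² + 16)/(2·37) ≡ 34/31. 31⁻¹ ≡ 25 (mod 43), so λ ≡ 34·25 ≡ 33.
  x = λ² - 36 - 36 = 1089 - 72 ≡ 28; y = λ·(36 - 28) - 37 ≡ 12. → (28, 12)
double: tangent at (28, 12): λ = (3·28² + 16)/(2·12) ≡ 3/24. 24⁻¹ ≡ 9 (mod 43), so λ ≡ 3·9 ≡ 27.
  x = λ² - 28 - 28 = 729 - 56 ≡ 28; y = λ·(28 - 28) - 12 ≡ 31. → (28, 31)

(28, 31)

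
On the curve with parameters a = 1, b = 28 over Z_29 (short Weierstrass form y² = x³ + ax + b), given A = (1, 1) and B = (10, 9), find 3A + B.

(15, 5)

First 3A:
Repeated addition: build up to 3A.
2A: tangent at (1, 1): λ = (3·1² + 1)/(2·1) ≡ 4/2. 2⁻¹ ≡ 15 (mod 29) since 2·15 = 30 ≡ 1, so λ ≡ 4·15 ≡ 2.
  x = λ² - 1 - 1 = 4 - 2 ≡ 2; y = λ·(1 - 2) - 1 ≡ 26. → (2, 26)
3A: (2, 26) + (1, 1). λ = (1 - 26)/(1 - 2) ≡ 4/28 mod 29. 28⁻¹ ≡ 28 (mod 29), so λ ≡ 25.
  x = λ² - 2 - 1 = 625 - 3 ≡ 13; y = λ·(2 - 13) - 26 ≡ 18. → (13, 18)
3A = (13, 18).
Finally 3A + B:
(13, 18) + (10, 9). λ = (9 - 18)/(10 - 13) ≡ 20/26 mod 29. 26⁻¹ ≡ 19 (mod 29), so λ ≡ 3.
  x = λ² - 13 - 10 = 9 - 23 ≡ 15; y = λ·(13 - 15) - 18 ≡ 5. → (15, 5)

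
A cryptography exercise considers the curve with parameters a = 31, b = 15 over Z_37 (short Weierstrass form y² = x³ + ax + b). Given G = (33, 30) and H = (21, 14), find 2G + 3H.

(14, 14)

First 2G:
Repeated addition: build up to 2G.
2G: tangent at (33, 30): λ = (3·33² + 31)/(2·30) ≡ 5/23. 23⁻¹ ≡ 29 (mod 37), so λ ≡ 5·29 ≡ 34.
  x = λ² - 33 - 33 = 1156 - 66 ≡ 17; y = λ·(33 - 17) - 30 ≡ 33. → (17, 33)
2G = (17, 33).
Next 3H:
Repeated addition: build up to 3H.
2H: tangent at (21, 14): λ = (3·21² + 31)/(2·14) ≡ 22/28. 28⁻¹ ≡ 4 (mod 37), so λ ≡ 22·4 ≡ 14.
  x = λ² - 21 - 21 = 196 - 42 ≡ 6; y = λ·(21 - 6) - 14 ≡ 11. → (6, 11)
3H: (6, 11) + (21, 14). λ = (14 - 11)/(21 - 6) ≡ 3/15 mod 37. 15⁻¹ ≡ 5 (mod 37), so λ ≡ 15.
  x = λ² - 6 - 21 = 225 - 27 ≡ 13; y = λ·(6 - 13) - 11 ≡ 32. → (13, 32)
3H = (13, 32).
Finally 2G + 3H:
(17, 33) + (13, 32). λ = (32 - 33)/(13 - 17) ≡ 36/33 mod 37. 33⁻¹ ≡ 9 (mod 37), so λ ≡ 28.
  x = λ² - 17 - 13 = 784 - 30 ≡ 14; y = λ·(17 - 14) - 33 ≡ 14. → (14, 14)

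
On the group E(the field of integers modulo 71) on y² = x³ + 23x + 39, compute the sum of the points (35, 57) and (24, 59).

(35, 57) + (24, 59). λ = (59 - 57)/(24 - 35) ≡ 2/60 mod 71. 60⁻¹ ≡ 58 (mod 71), so λ ≡ 45.
  x = λ² - 35 - 24 = 2025 - 59 ≡ 49; y = λ·(35 - 49) - 57 ≡ 23. → (49, 23)

(49, 23)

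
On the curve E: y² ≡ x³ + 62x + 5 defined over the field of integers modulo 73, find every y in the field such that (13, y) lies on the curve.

none

x³ + 62x + 5 = 3008 ≡ 15 (mod 73).
15 is a non-residue mod 73; no y exists.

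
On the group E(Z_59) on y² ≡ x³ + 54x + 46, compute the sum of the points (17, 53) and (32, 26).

(51, 20)

(17, 53) + (32, 26). λ = (26 - 53)/(32 - 17) ≡ 32/15 mod 59. 15⁻¹ ≡ 4 (mod 59), so λ ≡ 10.
  x = λ² - 17 - 32 = 100 - 49 ≡ 51; y = λ·(17 - 51) - 53 ≡ 20. → (51, 20)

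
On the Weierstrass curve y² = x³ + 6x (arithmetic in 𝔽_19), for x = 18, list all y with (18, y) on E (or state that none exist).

none

x³ + 6x + 0 = 5940 ≡ 12 (mod 19).
12 is a non-residue mod 19; no y exists.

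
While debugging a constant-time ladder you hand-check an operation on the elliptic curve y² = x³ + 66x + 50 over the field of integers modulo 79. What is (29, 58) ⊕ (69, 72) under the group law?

(54, 32)

(29, 58) + (69, 72). λ = (72 - 58)/(69 - 29) ≡ 14/40 mod 79. 40⁻¹ ≡ 2 (mod 79), so λ ≡ 28.
  x = λ² - 29 - 69 = 784 - 98 ≡ 54; y = λ·(29 - 54) - 58 ≡ 32. → (54, 32)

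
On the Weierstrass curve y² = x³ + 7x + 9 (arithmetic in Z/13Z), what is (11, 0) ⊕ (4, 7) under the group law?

(11, 0) + (4, 7). λ = (7 - 0)/(4 - 11) ≡ 7/6 mod 13. 6⁻¹ ≡ 11 (mod 13), so λ ≡ 12.
  x = λ² - 11 - 4 = 144 - 15 ≡ 12; y = λ·(11 - 12) - 0 ≡ 1. → (12, 1)

(12, 1)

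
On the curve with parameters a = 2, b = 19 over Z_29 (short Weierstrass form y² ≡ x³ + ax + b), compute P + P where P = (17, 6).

tangent at (17, 6): λ = (3·17² + 2)/(2·6) ≡ 28/12. 12⁻¹ ≡ 17 (mod 29) since 12·17 = 204 ≡ 1, so λ ≡ 28·17 ≡ 12.
  x = λ² - 17 - 17 = 144 - 34 ≡ 23; y = λ·(17 - 23) - 6 ≡ 9. → (23, 9)

(23, 9)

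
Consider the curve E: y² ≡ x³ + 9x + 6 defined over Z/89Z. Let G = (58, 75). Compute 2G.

tangent at (58, 75): λ = (3·58² + 9)/(2·75) ≡ 44/61. 61⁻¹ ≡ 54 (mod 89) since 61·54 = 3294 ≡ 1, so λ ≡ 44·54 ≡ 62.
  x = λ² - 58 - 58 = 3844 - 116 ≡ 79; y = λ·(58 - 79) - 75 ≡ 47. → (79, 47)

(79, 47)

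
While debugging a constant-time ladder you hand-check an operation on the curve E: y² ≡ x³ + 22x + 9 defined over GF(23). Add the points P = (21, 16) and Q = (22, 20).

(19, 15)

(21, 16) + (22, 20). λ = (20 - 16)/(22 - 21) ≡ 4/1 mod 23. 1⁻¹ ≡ 1 (mod 23) since 1·1 = 1 ≡ 1, so λ ≡ 4.
  x = λ² - 21 - 22 = 16 - 43 ≡ 19; y = λ·(21 - 19) - 16 ≡ 15. → (19, 15)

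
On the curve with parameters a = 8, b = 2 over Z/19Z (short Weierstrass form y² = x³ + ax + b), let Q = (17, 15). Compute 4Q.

Repeated addition: build up to 4Q.
2Q: tangent at (17, 15): λ = (3·17² + 8)/(2·15) ≡ 1/11. 11⁻¹ ≡ 7 (mod 19) since 11·7 = 77 ≡ 1, so λ ≡ 1·7 ≡ 7.
  x = λ² - 17 - 17 = 49 - 34 ≡ 15; y = λ·(17 - 15) - 15 ≡ 18. → (15, 18)
3Q: (15, 18) + (17, 15). λ = (15 - 18)/(17 - 15) ≡ 16/2 mod 19. 2⁻¹ ≡ 10 (mod 19), so λ ≡ 8.
  x = λ² - 15 - 17 = 64 - 32 ≡ 13; y = λ·(15 - 13) - 18 ≡ 17. → (13, 17)
4Q: (13, 17) + (17, 15). λ = (15 - 17)/(17 - 13) ≡ 17/4 mod 19. 4⁻¹ ≡ 5 (mod 19), so λ ≡ 9.
  x = λ² - 13 - 17 = 81 - 30 ≡ 13; y = λ·(13 - 13) - 17 ≡ 2. → (13, 2)

(13, 2)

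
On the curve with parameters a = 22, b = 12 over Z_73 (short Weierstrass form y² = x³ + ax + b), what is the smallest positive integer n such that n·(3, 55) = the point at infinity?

2P: tangent at (3, 55): λ = (3·3² + 22)/(2·55) ≡ 49/37. 37⁻¹ ≡ 2 (mod 73), so λ ≡ 49·2 ≡ 25.
  x = λ² - 3 - 3 = 625 - 6 ≡ 35; y = λ·(3 - 35) - 55 ≡ 21. → (35, 21)
3P: (35, 21) + (3, 55). λ = (55 - 21)/(3 - 35) ≡ 34/41 mod 73. 41⁻¹ ≡ 57 (mod 73), so λ ≡ 40.
  x = λ² - 35 - 3 = 1600 - 38 ≡ 29; y = λ·(35 - 29) - 21 ≡ 0. → (29, 0)
4P: (29, 0) + (3, 55). λ = (55 - 0)/(3 - 29) ≡ 55/47 mod 73. 47⁻¹ ≡ 14 (mod 73), so λ ≡ 40.
  x = λ² - 29 - 3 = 1600 - 32 ≡ 35; y = λ·(29 - 35) - 0 ≡ 52. → (35, 52)
5P: (35, 52) + (3, 55). λ = (55 - 52)/(3 - 35) ≡ 3/41 mod 73. 41⁻¹ ≡ 57 (mod 73), so λ ≡ 25.
  x = λ² - 35 - 3 = 625 - 38 ≡ 3; y = λ·(35 - 3) - 52 ≡ 18. → (3, 18)
6P: (3, 18) + (3, 55): same x and y₁ ≡ -y₂, so the sum is the point at infinity.
6P = the point at infinity, so the order is 6.

6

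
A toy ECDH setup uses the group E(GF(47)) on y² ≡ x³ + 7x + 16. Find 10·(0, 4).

Write P = (0, 4).
Double-and-add on 10 = (1010)₂. Start with P = (0, 4) for the leading 1-bit.
double: tangent at (0, 4): λ = (3·0² + 7)/(2·4) ≡ 7/8. 8⁻¹ ≡ 6 (mod 47) since 8·6 = 48 ≡ 1, so λ ≡ 7·6 ≡ 42.
  x = λ² - 0 - 0 = 1764 - 0 ≡ 25; y = λ·(0 - 25) - 4 ≡ 27. → (25, 27)
double: tangent at (25, 27): λ = (3·25² + 7)/(2·27) ≡ 2/7. 7⁻¹ ≡ 27 (mod 47), so λ ≡ 2·27 ≡ 7.
  x = λ² - 25 - 25 = 49 - 50 ≡ 46; y = λ·(25 - 46) - 27 ≡ 14. → (46, 14)
add P: (46, 14) + (0, 4). λ = (4 - 14)/(0 - 46) ≡ 37/1 mod 47. 1⁻¹ ≡ 1 (mod 47) since 1·1 = 1 ≡ 1, so λ ≡ 37.
  x = λ² - 46 - 0 = 1369 - 46 ≡ 7; y = λ·(46 - 7) - 14 ≡ 19. → (7, 19)
double: tangent at (7, 19): λ = (3·7² + 7)/(2·19) ≡ 13/38. 38⁻¹ ≡ 26 (mod 47) since 38·26 = 988 ≡ 1, so λ ≡ 13·26 ≡ 9.
  x = λ² - 7 - 7 = 81 - 14 ≡ 20; y = λ·(7 - 20) - 19 ≡ 5. → (20, 5)

(20, 5)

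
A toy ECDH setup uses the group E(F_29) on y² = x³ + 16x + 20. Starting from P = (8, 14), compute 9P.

Double-and-add on 9 = (1001)₂. Start with P = (8, 14) for the leading 1-bit.
double: tangent at (8, 14): λ = (3·8² + 16)/(2·14) ≡ 5/28. 28⁻¹ ≡ 28 (mod 29) since 28·28 = 784 ≡ 1, so λ ≡ 5·28 ≡ 24.
  x = λ² - 8 - 8 = 576 - 16 ≡ 9; y = λ·(8 - 9) - 14 ≡ 20. → (9, 20)
double: tangent at (9, 20): λ = (3·9² + 16)/(2·20) ≡ 27/11. 11⁻¹ ≡ 8 (mod 29), so λ ≡ 27·8 ≡ 13.
  x = λ² - 9 - 9 = 169 - 18 ≡ 6; y = λ·(9 - 6) - 20 ≡ 19. → (6, 19)
double: tangent at (6, 19): λ = (3·6² + 16)/(2·19) ≡ 8/9. 9⁻¹ ≡ 13 (mod 29), so λ ≡ 8·13 ≡ 17.
  x = λ² - 6 - 6 = 289 - 12 ≡ 16; y = λ·(6 - 16) - 19 ≡ 14. → (16, 14)
add P: (16, 14) + (8, 14). λ = (14 - 14)/(8 - 16) ≡ 0/21 mod 29. 21⁻¹ ≡ 18 (mod 29) since 21·18 = 378 ≡ 1, so λ ≡ 0.
  x = λ² - 16 - 8 = 0 - 24 ≡ 5; y = λ·(16 - 5) - 14 ≡ 15. → (5, 15)

(5, 15)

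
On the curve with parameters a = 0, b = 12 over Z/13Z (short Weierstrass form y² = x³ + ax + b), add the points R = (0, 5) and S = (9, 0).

(8, 11)

(0, 5) + (9, 0). λ = (0 - 5)/(9 - 0) ≡ 8/9 mod 13. 9⁻¹ ≡ 3 (mod 13), so λ ≡ 11.
  x = λ² - 0 - 9 = 121 - 9 ≡ 8; y = λ·(0 - 8) - 5 ≡ 11. → (8, 11)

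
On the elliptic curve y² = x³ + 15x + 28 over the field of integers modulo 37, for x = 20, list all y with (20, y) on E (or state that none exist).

15, 22

x³ + 15x + 28 = 8328 ≡ 3 (mod 37).
Square roots of 3 mod 37: 15 and 22 (since 15² = 225 ≡ 3).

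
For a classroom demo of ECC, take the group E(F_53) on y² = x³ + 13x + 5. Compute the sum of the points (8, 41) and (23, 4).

(8, 41) + (23, 4). λ = (4 - 41)/(23 - 8) ≡ 16/15 mod 53. 15⁻¹ ≡ 46 (mod 53) since 15·46 = 690 ≡ 1, so λ ≡ 47.
  x = λ² - 8 - 23 = 2209 - 31 ≡ 5; y = λ·(8 - 5) - 41 ≡ 47. → (5, 47)

(5, 47)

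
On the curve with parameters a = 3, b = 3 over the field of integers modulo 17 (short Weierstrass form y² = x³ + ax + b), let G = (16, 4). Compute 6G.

Repeated addition: build up to 6G.
2G: tangent at (16, 4): λ = (3·16² + 3)/(2·4) ≡ 6/8. 8⁻¹ ≡ 15 (mod 17), so λ ≡ 6·15 ≡ 5.
  x = λ² - 16 - 16 = 25 - 32 ≡ 10; y = λ·(16 - 10) - 4 ≡ 9. → (10, 9)
3G: (10, 9) + (16, 4). λ = (4 - 9)/(16 - 10) ≡ 12/6 mod 17. 6⁻¹ ≡ 3 (mod 17), so λ ≡ 2.
  x = λ² - 10 - 16 = 4 - 26 ≡ 12; y = λ·(10 - 12) - 9 ≡ 4. → (12, 4)
4G: (12, 4) + (16, 4). λ = (4 - 4)/(16 - 12) ≡ 0/4 mod 17. 4⁻¹ ≡ 13 (mod 17) since 4·13 = 52 ≡ 1, so λ ≡ 0.
  x = λ² - 12 - 16 = 0 - 28 ≡ 6; y = λ·(12 - 6) - 4 ≡ 13. → (6, 13)
5G: (6, 13) + (16, 4). λ = (4 - 13)/(16 - 6) ≡ 8/10 mod 17. 10⁻¹ ≡ 12 (mod 17), so λ ≡ 11.
  x = λ² - 6 - 16 = 121 - 22 ≡ 14; y = λ·(6 - 14) - 13 ≡ 1. → (14, 1)
6G: (14, 1) + (16, 4). λ = (4 - 1)/(16 - 14) ≡ 3/2 mod 17. 2⁻¹ ≡ 9 (mod 17) since 2·9 = 18 ≡ 1, so λ ≡ 10.
  x = λ² - 14 - 16 = 100 - 30 ≡ 2; y = λ·(14 - 2) - 1 ≡ 0. → (2, 0)

(2, 0)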